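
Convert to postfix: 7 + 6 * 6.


* has higher precedence, evaluate 6*6 first
Postfix: 7 6 6 * +


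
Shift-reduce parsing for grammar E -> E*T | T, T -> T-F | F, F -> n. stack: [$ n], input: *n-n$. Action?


'n' on top is the handle for F -> n
Action: reduce (F -> n)


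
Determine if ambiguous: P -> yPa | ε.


balanced y^n…a^n: each string has a unique parse
Unambiguous


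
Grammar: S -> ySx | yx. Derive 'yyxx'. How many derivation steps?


Derivation: S => ySx => yyxx
Steps: 2


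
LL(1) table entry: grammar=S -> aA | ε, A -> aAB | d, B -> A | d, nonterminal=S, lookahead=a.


For [S, a]: 'a' ∈ FIRST(aA)
Entry: S -> aA


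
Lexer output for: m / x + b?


Scan left to right, longest-match per lexeme
Tokens: ID(m), OP(/), ID(x), OP(+), ID(b)


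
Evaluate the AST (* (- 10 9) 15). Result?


Evaluate inner: (- 10 9) = 1
Evaluate root: (* 1 15) = 15
Result: 15


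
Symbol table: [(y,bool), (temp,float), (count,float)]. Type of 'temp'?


Lookup 'temp' → type float


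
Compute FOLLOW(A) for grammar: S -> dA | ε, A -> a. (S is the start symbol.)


$ ∈ FOLLOW(S). For each A -> αBβ: add FIRST(β)\{ε} to FOLLOW(B); if β nullable, add FOLLOW(A).
FOLLOW(A) = {$}


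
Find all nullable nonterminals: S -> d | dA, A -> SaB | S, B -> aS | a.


A nonterminal is nullable iff some alternative derives ε (directly, or every symbol in it is nullable)
Nullable: {}


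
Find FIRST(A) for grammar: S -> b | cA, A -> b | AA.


Per alternative of A: FIRST(b) = {b}; FIRST(AA) = {b}
FIRST(A) = {b}


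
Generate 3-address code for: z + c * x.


Break into single-operator statements:
t1 = c * x
t2 = z + t1


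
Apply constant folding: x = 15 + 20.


15 + 20 = 35 at compile time
Optimized: x = 35


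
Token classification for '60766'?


Pattern: digits only
Type: INTEGER_LITERAL


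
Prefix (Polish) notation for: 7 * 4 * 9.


left-to-right (same/higher precedence on left): tree is (* (* 7 4) 9)
Prefix: * * 7 4 9


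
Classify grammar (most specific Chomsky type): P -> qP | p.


Right-linear: every RHS is a terminal or a terminal followed by one nonterminal
Classification: Type 3 (Regular)


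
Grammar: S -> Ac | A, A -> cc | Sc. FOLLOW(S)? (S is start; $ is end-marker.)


$ ∈ FOLLOW(S). For each A -> αBβ: add FIRST(β)\{ε} to FOLLOW(B); if β nullable, add FOLLOW(A).
FOLLOW(S) = {$, c}


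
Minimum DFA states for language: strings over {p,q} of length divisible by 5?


Track length mod 5: states 0..4, accept at 0
Minimal DFA: 5 states


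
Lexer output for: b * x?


Scan left to right, longest-match per lexeme
Tokens: ID(b), OP(*), ID(x)


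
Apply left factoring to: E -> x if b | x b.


Common prefix: 'x'
Factored: E -> x E', E' -> if b | b


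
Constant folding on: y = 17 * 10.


17 * 10 = 170 at compile time
Optimized: y = 170


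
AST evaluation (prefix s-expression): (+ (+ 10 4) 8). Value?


Evaluate inner: (+ 10 4) = 14
Evaluate root: (+ 14 8) = 22
Result: 22


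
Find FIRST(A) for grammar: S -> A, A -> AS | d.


Per alternative of A: FIRST(AS) = {d}; FIRST(d) = {d}
FIRST(A) = {d}


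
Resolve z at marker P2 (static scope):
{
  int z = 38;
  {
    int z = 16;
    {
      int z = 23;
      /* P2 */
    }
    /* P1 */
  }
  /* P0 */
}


z declared in the same block as P2
z = 23


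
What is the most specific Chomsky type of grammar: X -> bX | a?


Right-linear: every RHS is a terminal or a terminal followed by one nonterminal
Classification: Type 3 (Regular)


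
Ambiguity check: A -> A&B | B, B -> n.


precedence layered via separate nonterminal B: deterministic
Unambiguous


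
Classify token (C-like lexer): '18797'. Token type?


Pattern: digits only
Type: INTEGER_LITERAL


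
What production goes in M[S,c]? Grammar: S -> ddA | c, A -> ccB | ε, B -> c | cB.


For [S, c]: 'c' ∈ FIRST(c)
Entry: S -> c


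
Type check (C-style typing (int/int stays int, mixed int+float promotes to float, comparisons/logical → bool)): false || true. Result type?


Operand types: bool || bool
Rule: logical operators take bool operands and yield bool
Result type: bool


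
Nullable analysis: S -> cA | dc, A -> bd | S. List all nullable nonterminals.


A nonterminal is nullable iff some alternative derives ε (directly, or every symbol in it is nullable)
Nullable: {}


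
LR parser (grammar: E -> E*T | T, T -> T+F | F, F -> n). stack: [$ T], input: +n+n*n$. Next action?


shift '+' to continue T -> T+F
Action: shift


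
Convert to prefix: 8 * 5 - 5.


left-to-right (same/higher precedence on left): tree is (- (* 8 5) 5)
Prefix: - * 8 5 5


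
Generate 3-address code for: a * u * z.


Break into single-operator statements:
t1 = a * u
t2 = t1 * z


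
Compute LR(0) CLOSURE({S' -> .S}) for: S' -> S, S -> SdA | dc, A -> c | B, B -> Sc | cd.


Start: S' -> .S
For each item with dot before a nonterminal B, add B -> .γ for every B-production
Closure: [S' -> .S, S -> .SdA, S -> .dc]


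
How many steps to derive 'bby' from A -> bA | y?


Derivation: A => bA => bbA => bby
Steps: 3


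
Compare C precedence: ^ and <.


'<' is relational (level 7); '^' is bitwise XOR (level 4)
Higher level binds tighter
'<' has higher precedence than '^'


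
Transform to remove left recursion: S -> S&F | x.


Left-recursive alternatives: S&F; non-recursive: x
Introduce S': S -> xS', S' -> &FS' | ε


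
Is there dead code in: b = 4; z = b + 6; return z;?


b is read by z's definition; z is returned
No dead code


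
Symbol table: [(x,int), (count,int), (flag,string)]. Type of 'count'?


Lookup 'count' → type int


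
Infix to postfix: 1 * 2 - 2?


Left to right (same or higher precedence on left)
Postfix: 1 2 * 2 -


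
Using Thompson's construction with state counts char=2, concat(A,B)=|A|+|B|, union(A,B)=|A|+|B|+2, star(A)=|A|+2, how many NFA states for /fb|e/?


Syntax tree has 3 char leaf(s), 1 union(s), 0 star(s)
chars contribute 3×2 = 6; each union adds +2; each star adds +2
Total: 6 + 2 + 0 = 8 states


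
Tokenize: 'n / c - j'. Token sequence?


Scan left to right, longest-match per lexeme
Tokens: ID(n), OP(/), ID(c), OP(-), ID(j)


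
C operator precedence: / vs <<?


'/' is multiplicative (level 10); '<<' is shift (level 8)
Higher level binds tighter
'/' has higher precedence than '<<'


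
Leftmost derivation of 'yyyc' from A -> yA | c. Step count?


Derivation: A => yA => yyA => yyyA => yyyc
Steps: 4


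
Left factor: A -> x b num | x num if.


Common prefix: 'x'
Factored: A -> x A', A' -> b num | num if


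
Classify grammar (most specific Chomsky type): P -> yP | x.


Right-linear: every RHS is a terminal or a terminal followed by one nonterminal
Classification: Type 3 (Regular)


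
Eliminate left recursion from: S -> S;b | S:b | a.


Left-recursive alternatives: S;b, S:b; non-recursive: a
Introduce S': S -> aS', S' -> ;bS' | :bS' | ε


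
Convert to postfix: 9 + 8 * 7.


* has higher precedence, evaluate 8*7 first
Postfix: 9 8 7 * +


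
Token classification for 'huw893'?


Pattern: letter/underscore followed by alphanumerics, not a keyword
Type: IDENTIFIER


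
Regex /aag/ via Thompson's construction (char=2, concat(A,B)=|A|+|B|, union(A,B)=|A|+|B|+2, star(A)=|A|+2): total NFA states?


Syntax tree has 3 char leaf(s), 0 union(s), 0 star(s)
chars contribute 3×2 = 6; each union adds +2; each star adds +2
Total: 6 + 0 + 0 = 6 states


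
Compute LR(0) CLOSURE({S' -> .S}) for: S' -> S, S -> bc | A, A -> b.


Start: S' -> .S
For each item with dot before a nonterminal B, add B -> .γ for every B-production
Closure: [S' -> .S, S -> .bc, S -> .A, A -> .b]


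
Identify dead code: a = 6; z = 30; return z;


a is assigned but never read
Dead: 'a = 6'


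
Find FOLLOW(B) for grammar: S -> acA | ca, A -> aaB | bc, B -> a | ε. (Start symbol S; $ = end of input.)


$ ∈ FOLLOW(S). For each A -> αBβ: add FIRST(β)\{ε} to FOLLOW(B); if β nullable, add FOLLOW(A).
FOLLOW(B) = {$}


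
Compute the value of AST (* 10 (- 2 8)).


Evaluate inner: (- 2 8) = -6
Evaluate root: (* 10 -6) = -60
Result: -60


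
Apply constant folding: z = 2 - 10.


2 - 10 = -8 at compile time
Optimized: z = -8


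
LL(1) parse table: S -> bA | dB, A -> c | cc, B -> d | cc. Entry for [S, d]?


For [S, d]: 'd' ∈ FIRST(dB)
Entry: S -> dB


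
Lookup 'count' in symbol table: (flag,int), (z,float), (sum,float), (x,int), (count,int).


Lookup 'count' → type int


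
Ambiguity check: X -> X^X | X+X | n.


'n^n+n' has two parse trees (no precedence encoded between ^ and +)
Ambiguous


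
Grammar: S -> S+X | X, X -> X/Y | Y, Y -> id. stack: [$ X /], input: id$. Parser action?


no handle; shift 'id'
Action: shift


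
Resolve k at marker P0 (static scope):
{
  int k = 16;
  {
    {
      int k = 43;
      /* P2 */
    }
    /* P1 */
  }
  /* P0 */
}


k declared in the same block as P0
k = 16


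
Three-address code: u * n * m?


Break into single-operator statements:
t1 = u * n
t2 = t1 * m


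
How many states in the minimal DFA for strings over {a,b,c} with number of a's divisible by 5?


Track (count of a) mod 5: states 0..4, accept at 0
Minimal DFA: 5 states


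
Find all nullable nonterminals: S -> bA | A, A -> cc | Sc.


A nonterminal is nullable iff some alternative derives ε (directly, or every symbol in it is nullable)
Nullable: {}


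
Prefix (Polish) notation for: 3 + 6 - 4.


left-to-right (same/higher precedence on left): tree is (- (+ 3 6) 4)
Prefix: - + 3 6 4


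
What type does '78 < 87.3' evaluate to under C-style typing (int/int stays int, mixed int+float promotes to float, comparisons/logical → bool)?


Operand types: int < float
Rule: comparison yields bool
Result type: bool


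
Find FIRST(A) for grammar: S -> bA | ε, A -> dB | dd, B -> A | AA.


Per alternative of A: FIRST(dB) = {d}; FIRST(dd) = {d}
FIRST(A) = {d}


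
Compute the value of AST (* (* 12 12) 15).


Evaluate inner: (* 12 12) = 144
Evaluate root: (* 144 15) = 2160
Result: 2160


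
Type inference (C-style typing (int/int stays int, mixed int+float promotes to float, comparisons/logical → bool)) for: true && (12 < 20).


Operand types: bool && bool
Rule: logical operators take bool operands and yield bool
Result type: bool


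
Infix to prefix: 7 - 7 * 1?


'*' binds tighter: tree is (- 7 (* 7 1))
Prefix: - 7 * 7 1


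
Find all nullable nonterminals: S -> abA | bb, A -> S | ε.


A nonterminal is nullable iff some alternative derives ε (directly, or every symbol in it is nullable)
Nullable: {A}


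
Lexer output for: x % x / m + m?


Scan left to right, longest-match per lexeme
Tokens: ID(x), OP(%), ID(x), OP(/), ID(m), OP(+), ID(m)


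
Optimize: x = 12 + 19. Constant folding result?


12 + 19 = 31 at compile time
Optimized: x = 31


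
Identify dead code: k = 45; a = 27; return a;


k is assigned but never read
Dead: 'k = 45'


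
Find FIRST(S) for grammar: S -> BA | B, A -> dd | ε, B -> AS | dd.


Per alternative of S: FIRST(BA) = {d}; FIRST(B) = {d}
FIRST(S) = {d}


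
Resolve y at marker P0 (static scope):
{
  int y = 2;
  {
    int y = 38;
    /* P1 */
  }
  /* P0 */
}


y declared in the same block as P0
y = 2


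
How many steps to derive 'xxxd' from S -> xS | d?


Derivation: S => xS => xxS => xxxS => xxxd
Steps: 4


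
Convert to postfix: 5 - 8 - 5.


Left to right (same or higher precedence on left)
Postfix: 5 8 - 5 -


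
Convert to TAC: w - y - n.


Break into single-operator statements:
t1 = w - y
t2 = t1 - n


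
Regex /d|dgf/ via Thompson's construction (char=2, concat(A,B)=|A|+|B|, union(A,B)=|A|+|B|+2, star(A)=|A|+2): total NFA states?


Syntax tree has 4 char leaf(s), 1 union(s), 0 star(s)
chars contribute 4×2 = 8; each union adds +2; each star adds +2
Total: 8 + 2 + 0 = 10 states


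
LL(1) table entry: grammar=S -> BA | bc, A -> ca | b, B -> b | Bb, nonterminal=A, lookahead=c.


For [A, c]: 'c' ∈ FIRST(ca)
Entry: A -> ca


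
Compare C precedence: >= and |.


'>=' is relational (level 7); '|' is bitwise OR (level 3)
Higher level binds tighter
'>=' has higher precedence than '|'


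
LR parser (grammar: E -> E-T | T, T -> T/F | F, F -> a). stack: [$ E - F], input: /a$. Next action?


'F' (not preceded by T/) is the handle for T -> F
Action: reduce (T -> F)


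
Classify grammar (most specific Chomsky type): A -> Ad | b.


Left-linear: every RHS is a terminal or one nonterminal followed by a terminal
Classification: Type 3 (Regular)


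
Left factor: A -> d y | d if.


Common prefix: 'd'
Factored: A -> d A', A' -> y | if


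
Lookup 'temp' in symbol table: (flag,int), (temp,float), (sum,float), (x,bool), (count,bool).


Lookup 'temp' → type float


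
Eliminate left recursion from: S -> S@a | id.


Left-recursive alternatives: S@a; non-recursive: id
Introduce S': S -> idS', S' -> @aS' | ε


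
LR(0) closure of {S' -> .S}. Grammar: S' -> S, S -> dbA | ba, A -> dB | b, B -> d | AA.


Start: S' -> .S
For each item with dot before a nonterminal B, add B -> .γ for every B-production
Closure: [S' -> .S, S -> .dbA, S -> .ba]


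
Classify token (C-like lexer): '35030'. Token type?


Pattern: digits only
Type: INTEGER_LITERAL


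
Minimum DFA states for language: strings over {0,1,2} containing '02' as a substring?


KMP-style automaton: 2 progress states + 1 absorbing accept = 3
Minimal DFA: 3 states


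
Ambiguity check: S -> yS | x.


right-linear, alternatives start with distinct terminals 'y' vs 'x': unique leftmost derivation
Unambiguous


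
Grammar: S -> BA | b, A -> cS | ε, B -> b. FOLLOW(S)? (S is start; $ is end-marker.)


$ ∈ FOLLOW(S). For each A -> αBβ: add FIRST(β)\{ε} to FOLLOW(B); if β nullable, add FOLLOW(A).
FOLLOW(S) = {$}


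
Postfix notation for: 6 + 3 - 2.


Left to right (same or higher precedence on left)
Postfix: 6 3 + 2 -


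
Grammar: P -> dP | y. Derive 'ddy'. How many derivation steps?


Derivation: P => dP => ddP => ddy
Steps: 3


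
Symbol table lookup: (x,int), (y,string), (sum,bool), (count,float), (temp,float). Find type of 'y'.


Lookup 'y' → type string


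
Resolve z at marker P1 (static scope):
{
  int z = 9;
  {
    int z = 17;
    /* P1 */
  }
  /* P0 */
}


z declared in the same block as P1
z = 17


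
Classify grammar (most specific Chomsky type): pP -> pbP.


LHS has context (more than one symbol) and |LHS| ≤ |RHS|
Classification: Type 1 (Context-Sensitive)


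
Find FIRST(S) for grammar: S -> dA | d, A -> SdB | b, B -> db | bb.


Per alternative of S: FIRST(dA) = {d}; FIRST(d) = {d}
FIRST(S) = {d}


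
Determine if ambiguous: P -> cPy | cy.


balanced c^n…y^n: each string has a unique parse
Unambiguous


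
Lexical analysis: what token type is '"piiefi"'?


Pattern: double-quoted sequence
Type: STRING_LITERAL


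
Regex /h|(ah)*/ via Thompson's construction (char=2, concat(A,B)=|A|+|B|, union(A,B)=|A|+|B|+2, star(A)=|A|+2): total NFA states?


Syntax tree has 3 char leaf(s), 1 union(s), 1 star(s)
chars contribute 3×2 = 6; each union adds +2; each star adds +2
Total: 6 + 2 + 2 = 10 states


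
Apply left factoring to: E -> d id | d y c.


Common prefix: 'd'
Factored: E -> d E', E' -> id | y c


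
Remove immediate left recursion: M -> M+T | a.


Left-recursive alternatives: M+T; non-recursive: a
Introduce M': M -> aM', M' -> +TM' | ε


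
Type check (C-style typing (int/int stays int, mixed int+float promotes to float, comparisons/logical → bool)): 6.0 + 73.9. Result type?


Operand types: float + float
Rule: mixed int/float promotes to float; int/int stays int
Result type: float


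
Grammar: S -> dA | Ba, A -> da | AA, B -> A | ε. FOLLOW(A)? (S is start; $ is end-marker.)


$ ∈ FOLLOW(S). For each A -> αBβ: add FIRST(β)\{ε} to FOLLOW(B); if β nullable, add FOLLOW(A).
FOLLOW(A) = {$, a, d}


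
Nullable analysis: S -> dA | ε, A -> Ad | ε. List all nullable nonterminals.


A nonterminal is nullable iff some alternative derives ε (directly, or every symbol in it is nullable)
Nullable: {A, S}


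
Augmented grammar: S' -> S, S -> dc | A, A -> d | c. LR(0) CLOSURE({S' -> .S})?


Start: S' -> .S
For each item with dot before a nonterminal B, add B -> .γ for every B-production
Closure: [S' -> .S, S -> .dc, S -> .A, A -> .d, A -> .c]


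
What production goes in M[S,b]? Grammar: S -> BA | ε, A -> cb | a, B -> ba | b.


For [S, b]: 'b' ∈ FIRST(BA)
Entry: S -> BA


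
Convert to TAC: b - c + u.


Break into single-operator statements:
t1 = b - c
t2 = t1 + u


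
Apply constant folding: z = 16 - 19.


16 - 19 = -3 at compile time
Optimized: z = -3


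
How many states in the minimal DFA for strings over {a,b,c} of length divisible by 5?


Track length mod 5: states 0..4, accept at 0
Minimal DFA: 5 states


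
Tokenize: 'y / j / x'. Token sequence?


Scan left to right, longest-match per lexeme
Tokens: ID(y), OP(/), ID(j), OP(/), ID(x)


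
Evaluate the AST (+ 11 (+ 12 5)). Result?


Evaluate inner: (+ 12 5) = 17
Evaluate root: (+ 11 17) = 28
Result: 28


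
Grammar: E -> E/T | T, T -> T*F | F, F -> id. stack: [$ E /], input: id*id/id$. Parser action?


no handle ('E/' is not any RHS); shift 'id'
Action: shift


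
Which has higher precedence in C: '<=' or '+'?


'+' is additive (level 9); '<=' is relational (level 7)
Higher level binds tighter
'+' has higher precedence than '<='


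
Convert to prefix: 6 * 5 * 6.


left-to-right (same/higher precedence on left): tree is (* (* 6 5) 6)
Prefix: * * 6 5 6


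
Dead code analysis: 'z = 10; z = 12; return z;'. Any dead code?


first assignment to z is overwritten before any read
Dead: 'z = 10'


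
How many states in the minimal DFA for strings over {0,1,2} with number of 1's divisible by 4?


Track (count of 1) mod 4: states 0..3, accept at 0
Minimal DFA: 4 states


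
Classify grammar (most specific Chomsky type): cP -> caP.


LHS has context (more than one symbol) and |LHS| ≤ |RHS|
Classification: Type 1 (Context-Sensitive)


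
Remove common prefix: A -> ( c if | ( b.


Common prefix: '('
Factored: A -> ( A', A' -> c if | b


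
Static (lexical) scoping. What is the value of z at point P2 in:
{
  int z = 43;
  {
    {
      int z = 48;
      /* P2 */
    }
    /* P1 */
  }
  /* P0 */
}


z declared in the same block as P2
z = 48


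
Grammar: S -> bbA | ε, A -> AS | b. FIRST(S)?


Per alternative of S: FIRST(bbA) = {b}; FIRST(ε) = {ε}
FIRST(S) = {b, ε}


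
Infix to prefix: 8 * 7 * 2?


left-to-right (same/higher precedence on left): tree is (* (* 8 7) 2)
Prefix: * * 8 7 2


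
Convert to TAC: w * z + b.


Break into single-operator statements:
t1 = w * z
t2 = t1 + b


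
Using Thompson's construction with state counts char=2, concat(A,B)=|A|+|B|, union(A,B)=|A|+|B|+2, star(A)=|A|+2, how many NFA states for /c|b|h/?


Syntax tree has 3 char leaf(s), 2 union(s), 0 star(s)
chars contribute 3×2 = 6; each union adds +2; each star adds +2
Total: 6 + 4 + 0 = 10 states


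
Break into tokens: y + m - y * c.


Scan left to right, longest-match per lexeme
Tokens: ID(y), OP(+), ID(m), OP(-), ID(y), OP(*), ID(c)


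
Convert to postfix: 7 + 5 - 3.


Left to right (same or higher precedence on left)
Postfix: 7 5 + 3 -


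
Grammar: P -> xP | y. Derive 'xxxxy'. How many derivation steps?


Derivation: P => xP => xxP => xxxP => xxxxP => xxxxy
Steps: 5


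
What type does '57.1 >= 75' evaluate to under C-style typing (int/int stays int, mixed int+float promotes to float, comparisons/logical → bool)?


Operand types: float >= int
Rule: comparison yields bool
Result type: bool


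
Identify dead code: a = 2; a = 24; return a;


first assignment to a is overwritten before any read
Dead: 'a = 2'


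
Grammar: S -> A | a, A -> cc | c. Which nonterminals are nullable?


A nonterminal is nullable iff some alternative derives ε (directly, or every symbol in it is nullable)
Nullable: {}


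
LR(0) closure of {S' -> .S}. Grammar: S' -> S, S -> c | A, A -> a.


Start: S' -> .S
For each item with dot before a nonterminal B, add B -> .γ for every B-production
Closure: [S' -> .S, S -> .c, S -> .A, A -> .a]


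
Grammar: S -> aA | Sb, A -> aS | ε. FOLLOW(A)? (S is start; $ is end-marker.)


$ ∈ FOLLOW(S). For each A -> αBβ: add FIRST(β)\{ε} to FOLLOW(B); if β nullable, add FOLLOW(A).
FOLLOW(A) = {$, b}


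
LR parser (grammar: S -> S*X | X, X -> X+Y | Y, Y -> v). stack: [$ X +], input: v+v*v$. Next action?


no handle; shift 'v'
Action: shift


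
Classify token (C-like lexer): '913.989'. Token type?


Pattern: digits with a decimal point
Type: FLOAT_LITERAL


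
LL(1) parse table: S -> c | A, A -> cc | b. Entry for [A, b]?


For [A, b]: 'b' ∈ FIRST(b)
Entry: A -> b


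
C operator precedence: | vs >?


'>' is relational (level 7); '|' is bitwise OR (level 3)
Higher level binds tighter
'>' has higher precedence than '|'


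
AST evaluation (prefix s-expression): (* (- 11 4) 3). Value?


Evaluate inner: (- 11 4) = 7
Evaluate root: (* 7 3) = 21
Result: 21


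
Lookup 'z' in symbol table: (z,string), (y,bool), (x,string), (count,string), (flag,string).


Lookup 'z' → type string


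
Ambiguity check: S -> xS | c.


right-linear, alternatives start with distinct terminals 'x' vs 'c': unique leftmost derivation
Unambiguous


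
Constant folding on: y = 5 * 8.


5 * 8 = 40 at compile time
Optimized: y = 40


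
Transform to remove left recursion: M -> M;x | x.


Left-recursive alternatives: M;x; non-recursive: x
Introduce M': M -> xM', M' -> ;xM' | ε


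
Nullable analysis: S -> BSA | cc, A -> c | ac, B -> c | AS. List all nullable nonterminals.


A nonterminal is nullable iff some alternative derives ε (directly, or every symbol in it is nullable)
Nullable: {}


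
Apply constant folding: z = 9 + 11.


9 + 11 = 20 at compile time
Optimized: z = 20


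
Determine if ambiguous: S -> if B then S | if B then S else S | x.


dangling else: 'if B then if B then x else x' parses two ways
Ambiguous


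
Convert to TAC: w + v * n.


Break into single-operator statements:
t1 = v * n
t2 = w + t1


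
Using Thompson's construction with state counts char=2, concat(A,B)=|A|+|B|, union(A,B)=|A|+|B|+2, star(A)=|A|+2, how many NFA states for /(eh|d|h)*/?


Syntax tree has 4 char leaf(s), 2 union(s), 1 star(s)
chars contribute 4×2 = 8; each union adds +2; each star adds +2
Total: 8 + 4 + 2 = 14 states


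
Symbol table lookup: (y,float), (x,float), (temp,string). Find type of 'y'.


Lookup 'y' → type float


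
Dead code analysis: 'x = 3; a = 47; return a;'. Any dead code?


x is assigned but never read
Dead: 'x = 3'


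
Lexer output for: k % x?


Scan left to right, longest-match per lexeme
Tokens: ID(k), OP(%), ID(x)


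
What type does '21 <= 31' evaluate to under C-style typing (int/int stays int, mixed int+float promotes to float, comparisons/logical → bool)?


Operand types: int <= int
Rule: comparison yields bool
Result type: bool


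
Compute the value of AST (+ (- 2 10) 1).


Evaluate inner: (- 2 10) = -8
Evaluate root: (+ -8 1) = -7
Result: -7


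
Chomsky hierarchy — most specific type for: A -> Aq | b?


Left-linear: every RHS is a terminal or one nonterminal followed by a terminal
Classification: Type 3 (Regular)


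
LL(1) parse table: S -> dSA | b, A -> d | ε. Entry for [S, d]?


For [S, d]: 'd' ∈ FIRST(dSA)
Entry: S -> dSA


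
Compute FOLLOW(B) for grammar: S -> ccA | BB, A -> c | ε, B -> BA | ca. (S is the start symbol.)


$ ∈ FOLLOW(S). For each A -> αBβ: add FIRST(β)\{ε} to FOLLOW(B); if β nullable, add FOLLOW(A).
FOLLOW(B) = {$, c}


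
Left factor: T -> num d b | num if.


Common prefix: 'num'
Factored: T -> num T', T' -> d b | if


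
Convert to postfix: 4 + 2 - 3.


Left to right (same or higher precedence on left)
Postfix: 4 2 + 3 -


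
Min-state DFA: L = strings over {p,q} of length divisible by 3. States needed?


Track length mod 3: states 0..2, accept at 0
Minimal DFA: 3 states


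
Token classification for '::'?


Pattern: operator symbol
Type: OPERATOR


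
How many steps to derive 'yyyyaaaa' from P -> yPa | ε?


Derivation: P => yPa => yyPaa => yyyPaaa => yyyyPaaaa => yyyyaaaa
Steps: 5


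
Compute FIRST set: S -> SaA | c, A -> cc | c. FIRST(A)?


Per alternative of A: FIRST(cc) = {c}; FIRST(c) = {c}
FIRST(A) = {c}


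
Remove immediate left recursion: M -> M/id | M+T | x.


Left-recursive alternatives: M/id, M+T; non-recursive: x
Introduce M': M -> xM', M' -> /idM' | +TM' | ε


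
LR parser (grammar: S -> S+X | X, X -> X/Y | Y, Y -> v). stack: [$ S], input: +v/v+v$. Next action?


shift '+' to continue S -> S+X
Action: shift


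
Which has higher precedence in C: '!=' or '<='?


'<=' is relational (level 7); '!=' is equality (level 6)
Higher level binds tighter
'<=' has higher precedence than '!='


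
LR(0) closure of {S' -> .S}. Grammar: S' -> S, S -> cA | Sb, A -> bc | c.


Start: S' -> .S
For each item with dot before a nonterminal B, add B -> .γ for every B-production
Closure: [S' -> .S, S -> .cA, S -> .Sb]


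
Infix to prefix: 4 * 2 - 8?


left-to-right (same/higher precedence on left): tree is (- (* 4 2) 8)
Prefix: - * 4 2 8


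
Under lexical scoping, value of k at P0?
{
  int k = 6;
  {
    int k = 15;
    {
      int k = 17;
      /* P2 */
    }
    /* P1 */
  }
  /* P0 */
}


k declared in the same block as P0
k = 6


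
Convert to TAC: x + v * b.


Break into single-operator statements:
t1 = v * b
t2 = x + t1


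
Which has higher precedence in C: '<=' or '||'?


'<=' is relational (level 7); '||' is logical OR (level 1)
Higher level binds tighter
'<=' has higher precedence than '||'


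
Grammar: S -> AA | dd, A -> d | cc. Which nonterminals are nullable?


A nonterminal is nullable iff some alternative derives ε (directly, or every symbol in it is nullable)
Nullable: {}


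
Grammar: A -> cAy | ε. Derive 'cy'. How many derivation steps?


Derivation: A => cAy => cy
Steps: 2


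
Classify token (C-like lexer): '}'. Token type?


Pattern: delimiter/punctuation
Type: PUNCTUATION


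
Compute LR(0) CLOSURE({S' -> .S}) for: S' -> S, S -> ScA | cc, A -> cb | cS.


Start: S' -> .S
For each item with dot before a nonterminal B, add B -> .γ for every B-production
Closure: [S' -> .S, S -> .ScA, S -> .cc]


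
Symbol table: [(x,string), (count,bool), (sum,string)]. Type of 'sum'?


Lookup 'sum' → type string


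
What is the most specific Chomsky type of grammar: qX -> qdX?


LHS has context (more than one symbol) and |LHS| ≤ |RHS|
Classification: Type 1 (Context-Sensitive)


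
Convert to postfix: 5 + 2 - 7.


Left to right (same or higher precedence on left)
Postfix: 5 2 + 7 -


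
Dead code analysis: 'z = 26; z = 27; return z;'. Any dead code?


first assignment to z is overwritten before any read
Dead: 'z = 26'


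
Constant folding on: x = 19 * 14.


19 * 14 = 266 at compile time
Optimized: x = 266


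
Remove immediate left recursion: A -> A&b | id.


Left-recursive alternatives: A&b; non-recursive: id
Introduce A': A -> idA', A' -> &bA' | ε


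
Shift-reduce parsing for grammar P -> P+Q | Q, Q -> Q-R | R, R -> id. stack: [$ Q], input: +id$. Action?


lookahead ∉ {-} so Q won't extend; reduce P -> Q
Action: reduce (P -> Q)


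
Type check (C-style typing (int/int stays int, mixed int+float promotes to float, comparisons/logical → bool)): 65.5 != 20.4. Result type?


Operand types: float != float
Rule: comparison yields bool
Result type: bool


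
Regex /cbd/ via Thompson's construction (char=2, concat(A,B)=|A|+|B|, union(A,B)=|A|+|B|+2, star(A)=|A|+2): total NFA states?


Syntax tree has 3 char leaf(s), 0 union(s), 0 star(s)
chars contribute 3×2 = 6; each union adds +2; each star adds +2
Total: 6 + 0 + 0 = 6 states


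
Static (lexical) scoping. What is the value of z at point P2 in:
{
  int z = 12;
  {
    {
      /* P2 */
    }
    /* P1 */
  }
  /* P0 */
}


P2's block does not declare z; resolves to the enclosing declaration at depth 0
z = 12


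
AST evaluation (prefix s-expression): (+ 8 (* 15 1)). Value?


Evaluate inner: (* 15 1) = 15
Evaluate root: (+ 8 15) = 23
Result: 23


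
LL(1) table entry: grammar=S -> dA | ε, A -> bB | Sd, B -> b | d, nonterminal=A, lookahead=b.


For [A, b]: 'b' ∈ FIRST(bB)
Entry: A -> bB


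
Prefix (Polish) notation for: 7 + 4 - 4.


left-to-right (same/higher precedence on left): tree is (- (+ 7 4) 4)
Prefix: - + 7 4 4


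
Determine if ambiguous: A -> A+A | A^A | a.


'a+a^a' has two parse trees (no precedence encoded between + and ^)
Ambiguous


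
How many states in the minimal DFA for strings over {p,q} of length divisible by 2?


Track length mod 2: states 0..1, accept at 0
Minimal DFA: 2 states


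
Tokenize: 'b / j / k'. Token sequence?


Scan left to right, longest-match per lexeme
Tokens: ID(b), OP(/), ID(j), OP(/), ID(k)


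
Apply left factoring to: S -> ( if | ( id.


Common prefix: '('
Factored: S -> ( S', S' -> if | id


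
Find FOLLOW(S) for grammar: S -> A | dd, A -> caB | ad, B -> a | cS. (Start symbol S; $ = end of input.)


$ ∈ FOLLOW(S). For each A -> αBβ: add FIRST(β)\{ε} to FOLLOW(B); if β nullable, add FOLLOW(A).
FOLLOW(S) = {$}


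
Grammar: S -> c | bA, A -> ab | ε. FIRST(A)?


Per alternative of A: FIRST(ab) = {a}; FIRST(ε) = {ε}
FIRST(A) = {a, ε}


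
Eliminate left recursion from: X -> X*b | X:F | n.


Left-recursive alternatives: X*b, X:F; non-recursive: n
Introduce X': X -> nX', X' -> *bX' | :FX' | ε


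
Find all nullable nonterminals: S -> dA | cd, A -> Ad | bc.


A nonterminal is nullable iff some alternative derives ε (directly, or every symbol in it is nullable)
Nullable: {}


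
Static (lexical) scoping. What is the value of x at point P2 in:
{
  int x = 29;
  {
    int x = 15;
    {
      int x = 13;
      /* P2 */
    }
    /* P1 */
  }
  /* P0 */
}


x declared in the same block as P2
x = 13


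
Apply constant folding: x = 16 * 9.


16 * 9 = 144 at compile time
Optimized: x = 144


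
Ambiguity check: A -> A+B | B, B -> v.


precedence layered via separate nonterminal B: deterministic
Unambiguous


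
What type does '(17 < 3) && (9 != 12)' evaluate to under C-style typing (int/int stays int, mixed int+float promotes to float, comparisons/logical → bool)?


Operand types: bool && bool
Rule: logical operators take bool operands and yield bool
Result type: bool


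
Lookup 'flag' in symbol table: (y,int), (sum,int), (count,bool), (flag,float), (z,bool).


Lookup 'flag' → type float


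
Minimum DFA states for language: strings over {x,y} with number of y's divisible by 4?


Track (count of y) mod 4: states 0..3, accept at 0
Minimal DFA: 4 states


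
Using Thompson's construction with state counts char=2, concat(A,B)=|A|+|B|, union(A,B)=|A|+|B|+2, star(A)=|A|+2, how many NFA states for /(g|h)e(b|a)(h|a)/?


Syntax tree has 7 char leaf(s), 3 union(s), 0 star(s)
chars contribute 7×2 = 14; each union adds +2; each star adds +2
Total: 14 + 6 + 0 = 20 states


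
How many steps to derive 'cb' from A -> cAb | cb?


Derivation: A => cb
Steps: 1


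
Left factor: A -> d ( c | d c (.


Common prefix: 'd'
Factored: A -> d A', A' -> ( c | c (


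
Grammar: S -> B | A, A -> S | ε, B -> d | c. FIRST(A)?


Per alternative of A: FIRST(S) = {c, d, ε}; FIRST(ε) = {ε}
FIRST(A) = {c, d, ε}


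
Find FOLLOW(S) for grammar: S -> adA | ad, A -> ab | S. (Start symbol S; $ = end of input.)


$ ∈ FOLLOW(S). For each A -> αBβ: add FIRST(β)\{ε} to FOLLOW(B); if β nullable, add FOLLOW(A).
FOLLOW(S) = {$}


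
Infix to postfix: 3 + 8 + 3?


Left to right (same or higher precedence on left)
Postfix: 3 8 + 3 +


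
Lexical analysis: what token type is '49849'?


Pattern: digits only
Type: INTEGER_LITERAL


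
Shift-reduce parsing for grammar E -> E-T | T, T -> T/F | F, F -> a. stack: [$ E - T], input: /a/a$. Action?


'/' can extend T; shift to build T -> T/F
Action: shift


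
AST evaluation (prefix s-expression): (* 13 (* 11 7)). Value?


Evaluate inner: (* 11 7) = 77
Evaluate root: (* 13 77) = 1001
Result: 1001


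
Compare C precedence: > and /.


'/' is multiplicative (level 10); '>' is relational (level 7)
Higher level binds tighter
'/' has higher precedence than '>'


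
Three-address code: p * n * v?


Break into single-operator statements:
t1 = p * n
t2 = t1 * v


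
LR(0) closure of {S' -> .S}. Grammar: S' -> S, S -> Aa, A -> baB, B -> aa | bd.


Start: S' -> .S
For each item with dot before a nonterminal B, add B -> .γ for every B-production
Closure: [S' -> .S, S -> .Aa, A -> .baB]


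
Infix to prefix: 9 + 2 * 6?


'*' binds tighter: tree is (+ 9 (* 2 6))
Prefix: + 9 * 2 6


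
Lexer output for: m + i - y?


Scan left to right, longest-match per lexeme
Tokens: ID(m), OP(+), ID(i), OP(-), ID(y)


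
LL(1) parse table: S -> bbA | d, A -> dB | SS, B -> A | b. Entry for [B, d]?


For [B, d]: 'd' ∈ FIRST(A)
Entry: B -> A


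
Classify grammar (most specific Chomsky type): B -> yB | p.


Right-linear: every RHS is a terminal or a terminal followed by one nonterminal
Classification: Type 3 (Regular)


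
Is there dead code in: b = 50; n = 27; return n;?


b is assigned but never read
Dead: 'b = 50'


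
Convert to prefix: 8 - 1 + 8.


left-to-right (same/higher precedence on left): tree is (+ (- 8 1) 8)
Prefix: + - 8 1 8


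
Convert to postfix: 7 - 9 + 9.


Left to right (same or higher precedence on left)
Postfix: 7 9 - 9 +


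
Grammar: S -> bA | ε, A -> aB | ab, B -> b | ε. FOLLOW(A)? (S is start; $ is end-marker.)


$ ∈ FOLLOW(S). For each A -> αBβ: add FIRST(β)\{ε} to FOLLOW(B); if β nullable, add FOLLOW(A).
FOLLOW(A) = {$}


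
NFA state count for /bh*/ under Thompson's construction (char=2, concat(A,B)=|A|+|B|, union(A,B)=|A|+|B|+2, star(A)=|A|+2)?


Syntax tree has 2 char leaf(s), 0 union(s), 1 star(s)
chars contribute 2×2 = 4; each union adds +2; each star adds +2
Total: 4 + 0 + 2 = 6 states


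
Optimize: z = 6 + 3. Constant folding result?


6 + 3 = 9 at compile time
Optimized: z = 9


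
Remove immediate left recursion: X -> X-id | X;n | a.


Left-recursive alternatives: X-id, X;n; non-recursive: a
Introduce X': X -> aX', X' -> -idX' | ;nX' | ε


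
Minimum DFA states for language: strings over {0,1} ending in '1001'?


Track the longest suffix of input matching a prefix of '1001': 5 classes (prefixes of length 0..4)
Minimal DFA: 5 states


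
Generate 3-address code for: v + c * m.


Break into single-operator statements:
t1 = c * m
t2 = v + t1


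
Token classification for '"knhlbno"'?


Pattern: double-quoted sequence
Type: STRING_LITERAL


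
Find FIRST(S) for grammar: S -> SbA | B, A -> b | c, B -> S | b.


Per alternative of S: FIRST(SbA) = {b}; FIRST(B) = {b}
FIRST(S) = {b}


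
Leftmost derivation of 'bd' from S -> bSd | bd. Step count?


Derivation: S => bd
Steps: 1


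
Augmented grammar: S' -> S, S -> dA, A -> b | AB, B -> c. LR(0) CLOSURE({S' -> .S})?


Start: S' -> .S
For each item with dot before a nonterminal B, add B -> .γ for every B-production
Closure: [S' -> .S, S -> .dA]


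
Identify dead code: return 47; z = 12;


statement follows a return and is unreachable
Dead: 'z = 12'


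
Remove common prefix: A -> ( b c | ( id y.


Common prefix: '('
Factored: A -> ( A', A' -> b c | id y


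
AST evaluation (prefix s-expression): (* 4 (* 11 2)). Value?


Evaluate inner: (* 11 2) = 22
Evaluate root: (* 4 22) = 88
Result: 88


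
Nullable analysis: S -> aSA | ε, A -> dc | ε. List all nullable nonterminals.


A nonterminal is nullable iff some alternative derives ε (directly, or every symbol in it is nullable)
Nullable: {A, S}


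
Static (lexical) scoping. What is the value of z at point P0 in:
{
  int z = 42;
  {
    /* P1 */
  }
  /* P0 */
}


z declared in the same block as P0
z = 42


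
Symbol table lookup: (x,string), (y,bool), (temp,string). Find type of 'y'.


Lookup 'y' → type bool


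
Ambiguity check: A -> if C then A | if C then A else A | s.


dangling else: 'if C then if C then s else s' parses two ways
Ambiguous


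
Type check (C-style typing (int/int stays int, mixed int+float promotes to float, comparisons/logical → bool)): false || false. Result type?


Operand types: bool || bool
Rule: logical operators take bool operands and yield bool
Result type: bool


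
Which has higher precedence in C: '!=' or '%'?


'%' is multiplicative (level 10); '!=' is equality (level 6)
Higher level binds tighter
'%' has higher precedence than '!='


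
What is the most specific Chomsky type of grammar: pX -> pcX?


LHS has context (more than one symbol) and |LHS| ≤ |RHS|
Classification: Type 1 (Context-Sensitive)


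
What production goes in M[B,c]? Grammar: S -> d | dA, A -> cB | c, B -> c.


For [B, c]: 'c' ∈ FIRST(c)
Entry: B -> c


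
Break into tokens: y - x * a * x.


Scan left to right, longest-match per lexeme
Tokens: ID(y), OP(-), ID(x), OP(*), ID(a), OP(*), ID(x)


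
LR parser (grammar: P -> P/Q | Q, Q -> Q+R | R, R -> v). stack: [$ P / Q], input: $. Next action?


handle 'P/Q' on top; lookahead ∈ FOLLOW(P) = {/, $}
Action: reduce (P -> P/Q)


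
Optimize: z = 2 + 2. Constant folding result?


2 + 2 = 4 at compile time
Optimized: z = 4


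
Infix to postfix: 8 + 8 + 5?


Left to right (same or higher precedence on left)
Postfix: 8 8 + 5 +


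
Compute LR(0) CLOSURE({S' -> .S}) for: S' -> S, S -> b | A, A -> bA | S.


Start: S' -> .S
For each item with dot before a nonterminal B, add B -> .γ for every B-production
Closure: [S' -> .S, S -> .b, S -> .A, A -> .bA, A -> .S]


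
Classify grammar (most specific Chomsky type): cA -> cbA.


LHS has context (more than one symbol) and |LHS| ≤ |RHS|
Classification: Type 1 (Context-Sensitive)


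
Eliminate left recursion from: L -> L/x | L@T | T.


Left-recursive alternatives: L/x, L@T; non-recursive: T
Introduce L': L -> TL', L' -> /xL' | @TL' | ε


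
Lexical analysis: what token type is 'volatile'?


Pattern: reserved word
Type: KEYWORD


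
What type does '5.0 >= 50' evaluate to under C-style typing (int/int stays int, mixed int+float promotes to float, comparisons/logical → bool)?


Operand types: float >= int
Rule: comparison yields bool
Result type: bool


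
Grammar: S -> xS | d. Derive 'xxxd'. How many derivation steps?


Derivation: S => xS => xxS => xxxS => xxxd
Steps: 4


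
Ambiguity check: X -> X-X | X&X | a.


'a-a&a' has two parse trees (no precedence encoded between - and &)
Ambiguous
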